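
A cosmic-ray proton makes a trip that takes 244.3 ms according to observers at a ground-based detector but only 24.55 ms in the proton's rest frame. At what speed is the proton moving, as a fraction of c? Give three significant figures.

The proper time is measured in the proton's rest frame (both events occur at the proton's location); Δt is measured at a ground-based detector. γ = Δt/τ = 244.3/24.55 = 9.951.
β = √(1 − 1/γ²) = √(1 − 0.01010) = √0.9899

v = 0.995c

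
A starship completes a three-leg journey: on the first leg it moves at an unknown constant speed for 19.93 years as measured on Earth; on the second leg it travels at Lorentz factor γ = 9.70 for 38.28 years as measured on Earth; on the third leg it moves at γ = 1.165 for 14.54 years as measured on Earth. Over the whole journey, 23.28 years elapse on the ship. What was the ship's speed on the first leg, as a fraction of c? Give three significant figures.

Leg 1: speed unknown; τ_1 = 19.93/γ_1.
Leg 2: γ = 9.70; τ_2 = 38.28/9.700 = 3.946 years.
Leg 3: γ = 1.165; τ_3 = 14.54/1.165 = 12.48 years.
Total proper time: τ_1 + 3.946 + 12.48 = 23.28, so τ_1 = 23.28 − 16.43 = 6.853 years.
γ_1 = 19.93/6.853 = 2.908; β = √(1 − 1/γ²) = √0.8818.

β = 0.939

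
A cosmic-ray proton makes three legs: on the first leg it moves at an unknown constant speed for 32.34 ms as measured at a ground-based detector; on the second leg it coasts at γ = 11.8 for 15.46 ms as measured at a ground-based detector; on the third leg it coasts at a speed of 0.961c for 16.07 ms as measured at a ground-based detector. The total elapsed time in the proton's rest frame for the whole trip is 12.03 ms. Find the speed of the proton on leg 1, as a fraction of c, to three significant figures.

β = 0.981

Leg 1: speed unknown; τ_1 = 32.34/γ_1.
Leg 2: γ = 11.8; τ_2 = 15.46/11.80 = 1.310 ms.
Leg 3: γ = 1/√(1 − 0.961²) = 1/√0.07648 = 3.616; τ_3 = 16.07/3.616 = 4.444 ms.
Total proper time: τ_1 + 1.310 + 4.444 = 12.03, so τ_1 = 12.03 − 5.754 = 6.276 ms.
γ_1 = 32.34/6.276 = 5.153; β = √(1 − 1/γ²) = √0.9623.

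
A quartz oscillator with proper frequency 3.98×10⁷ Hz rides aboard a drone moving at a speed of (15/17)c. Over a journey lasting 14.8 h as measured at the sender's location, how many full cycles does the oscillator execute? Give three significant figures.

N = 9.98×10¹¹

γ = 1/√(1 − (15/17)²) = 17/8 = 2.125
The oscillator's own cycle count is N = f × τ where τ is the proper time aboard the drone. τ = Δt/γ = 14.8/2.125 = 6.965 h = 2.507×10⁴ s.
N = 3.98×10⁷ × 2.507×10⁴ = 9.979×10¹¹.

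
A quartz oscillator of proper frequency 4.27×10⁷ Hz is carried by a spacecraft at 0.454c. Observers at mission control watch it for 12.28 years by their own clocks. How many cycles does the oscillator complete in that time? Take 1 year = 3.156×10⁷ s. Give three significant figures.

N = 1.47×10¹⁶

γ = 1/√(1 − 0.454²) = 1/√0.7939 = 1.122
During 12.28 years of lab time, the oscillator's proper time advances by τ = Δt/γ = 12.28/1.122 = 10.94 years = 3.453×10⁸ s.
N = f × τ = 4.27×10⁷ × 3.453×10⁸ = 1.474×10¹⁶.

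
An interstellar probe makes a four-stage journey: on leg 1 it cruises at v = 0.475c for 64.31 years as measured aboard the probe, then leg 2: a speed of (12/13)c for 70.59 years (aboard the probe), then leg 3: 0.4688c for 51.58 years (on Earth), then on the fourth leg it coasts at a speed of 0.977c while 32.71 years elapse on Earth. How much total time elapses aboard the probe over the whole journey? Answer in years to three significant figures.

Leg 1: 64.31 years is already measured aboard the probe.
Leg 2: 70.59 years is already measured aboard the probe.
Leg 3: γ = 1/√(1 − 0.4688²) = 1/√0.7802 = 1.132; τ_3 = 51.58/1.132 = 45.56 years.
Leg 4: γ = 1/√(1 − 0.977²) = 1/√0.04547 = 4.690; τ_4 = 32.71/4.690 = 6.975 years.
Total: 64.31 + 70.59 + 45.56 + 6.975 years.

τ = 187 years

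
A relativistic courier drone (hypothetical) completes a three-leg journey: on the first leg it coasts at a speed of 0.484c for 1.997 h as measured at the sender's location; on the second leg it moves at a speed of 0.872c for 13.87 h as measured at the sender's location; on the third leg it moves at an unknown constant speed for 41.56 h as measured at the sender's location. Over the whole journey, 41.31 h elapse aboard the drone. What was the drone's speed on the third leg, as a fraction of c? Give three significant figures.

β = 0.615

Leg 1: γ = 1/√(1 − 0.484²) = 1/√0.7657 = 1.143; τ_1 = 1.997/1.143 = 1.748 h.
Leg 2: γ = 1/√(1 − 0.872²) = 1/√0.2396 = 2.043; τ_2 = 13.87/2.043 = 6.789 h.
Leg 3: speed unknown; τ_3 = 41.56/γ_3.
Total proper time: 1.748 + 6.789 + τ_3 = 41.31, so τ_3 = 41.31 − 8.537 = 32.77 h.
γ_3 = 41.56/32.77 = 1.268; β = √(1 − 1/γ²) = √0.3782.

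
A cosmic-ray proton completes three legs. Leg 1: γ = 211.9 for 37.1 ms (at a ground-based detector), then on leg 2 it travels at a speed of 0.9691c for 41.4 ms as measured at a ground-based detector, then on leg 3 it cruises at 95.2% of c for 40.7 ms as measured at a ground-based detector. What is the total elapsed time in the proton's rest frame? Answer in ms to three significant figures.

τ = 22.8 ms

Leg 1: γ = 211.9; τ_1 = 37.1/211.9 = 0.1751 ms.
Leg 2: γ = 1/√(1 − 0.9691²) = 1/√0.06085 = 4.054; τ_2 = 41.4/4.054 = 10.21 ms.
Leg 3: β = 0.952; γ = 1/√(1 − 0.952²) = 1/√0.09370 = 3.267; τ_3 = 40.7/3.267 = 12.46 ms.
Total: 0.1751 + 10.21 + 12.46 ms.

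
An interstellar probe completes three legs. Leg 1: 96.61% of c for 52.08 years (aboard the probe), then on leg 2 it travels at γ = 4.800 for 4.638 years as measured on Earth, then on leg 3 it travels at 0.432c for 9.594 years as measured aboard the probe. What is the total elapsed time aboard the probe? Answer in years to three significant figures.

Leg 1: 52.08 years is already measured aboard the probe.
Leg 2: γ = 4.800; τ_2 = 4.638/4.800 = 0.9663 years.
Leg 3: 9.594 years is already measured aboard the probe.
Total: 52.08 + 0.9663 + 9.594 years.

τ = 62.6 years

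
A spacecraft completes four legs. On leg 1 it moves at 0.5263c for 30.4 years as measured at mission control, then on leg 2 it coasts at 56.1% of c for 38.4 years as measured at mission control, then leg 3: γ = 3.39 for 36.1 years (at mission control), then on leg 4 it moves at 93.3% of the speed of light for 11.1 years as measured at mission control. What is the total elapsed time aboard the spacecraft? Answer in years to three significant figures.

τ = 72.3 years

Leg 1: γ = 1/√(1 − 0.5263²) = 1/√0.7230 = 1.176; τ_1 = 30.4/1.176 = 25.85 years.
Leg 2: β = 0.561; γ = 1/√(1 − 0.561²) = 1/√0.6853 = 1.208; τ_2 = 38.4/1.208 = 31.79 years.
Leg 3: γ = 3.39; τ_3 = 36.1/3.390 = 10.65 years.
Leg 4: β = 0.933; γ = 1/√(1 − 0.933²) = 1/√0.1295 = 2.779; τ_4 = 11.1/2.779 = 3.995 years.
Total: 25.85 + 31.79 + 10.65 + 3.995 years.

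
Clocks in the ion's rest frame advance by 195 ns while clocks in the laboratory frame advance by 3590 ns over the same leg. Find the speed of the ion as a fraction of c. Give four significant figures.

v = 0.9985c

The proper time is measured in the ion's rest frame (both events occur at the ion's location); Δt is measured in the laboratory frame. γ = Δt/τ = 3590/195 = 18.41.
β = √(1 − 1/γ²) = √(1 − 0.002950) = √0.9970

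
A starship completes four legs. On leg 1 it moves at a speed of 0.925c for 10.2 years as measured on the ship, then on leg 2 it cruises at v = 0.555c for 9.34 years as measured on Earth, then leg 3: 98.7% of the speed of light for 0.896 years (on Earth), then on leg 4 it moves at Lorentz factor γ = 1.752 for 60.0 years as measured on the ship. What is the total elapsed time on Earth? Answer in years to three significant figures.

Leg 1: γ = 1/√(1 − 0.925²) = 1/√0.1444 = 2.632; Δt_1 = 2.632 × 10.2 = 26.84 years.
Leg 2: 9.34 years is already measured on Earth.
Leg 3: 0.896 years is already measured on Earth.
Leg 4: γ = 1.752; Δt_4 = 1.752 × 60.0 = 105.1 years.
Total: 26.84 + 9.340 + 0.8960 + 105.1 years.

Δt = 142 years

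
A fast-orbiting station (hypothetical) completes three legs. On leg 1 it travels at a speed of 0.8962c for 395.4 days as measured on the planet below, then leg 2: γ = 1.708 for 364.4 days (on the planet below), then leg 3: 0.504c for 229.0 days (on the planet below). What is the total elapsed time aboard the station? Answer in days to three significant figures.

Leg 1: γ = 1/√(1 − 0.8962²) = 1/√0.1968 = 2.254; τ_1 = 395.4/2.254 = 175.4 days.
Leg 2: γ = 1.708; τ_2 = 364.4/1.708 = 213.3 days.
Leg 3: γ = 1/√(1 − 0.504²) = 1/√0.7460 = 1.158; τ_3 = 229.0/1.158 = 197.8 days.
Total: 175.4 + 213.3 + 197.8 days.

τ = 587 days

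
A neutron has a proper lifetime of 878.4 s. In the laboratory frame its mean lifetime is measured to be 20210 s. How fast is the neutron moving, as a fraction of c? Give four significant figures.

γ = Δt/τ₀ = 20210/878.4 = 23.01
β = √(1 − 1/γ²) = √(1 − 0.001889) = √0.9981

β = 0.9991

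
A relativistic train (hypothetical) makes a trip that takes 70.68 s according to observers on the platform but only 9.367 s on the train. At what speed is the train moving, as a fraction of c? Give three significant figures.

The proper time is measured on the train (both events occur at the train's location); Δt is measured on the platform. γ = Δt/τ = 70.68/9.367 = 7.546.
β = √(1 − 1/γ²) = √(1 − 0.01756) = √0.9824

v = 0.991c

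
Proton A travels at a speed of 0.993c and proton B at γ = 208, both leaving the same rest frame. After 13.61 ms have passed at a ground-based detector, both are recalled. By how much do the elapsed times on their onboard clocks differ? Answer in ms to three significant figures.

A: γ = 1/√(1 − 0.993²) = 1/√0.01395 = 8.466; τ_A = 13.61/8.466 = 1.608 ms.
B: γ = 208; τ_B = 13.61/208.0 = 0.06543 ms.

|τ_A − τ_B| = 1.54 ms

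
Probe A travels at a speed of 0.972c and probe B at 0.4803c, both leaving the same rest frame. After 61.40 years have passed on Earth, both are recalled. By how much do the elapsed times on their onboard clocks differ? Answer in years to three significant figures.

|τ_A − τ_B| = 39.4 years

A: γ = 1/√(1 − 0.972²) = 1/√0.05522 = 4.256; τ_A = 61.40/4.256 = 14.43 years.
B: γ = 1/√(1 − 0.4803²) = 1/√0.7693 = 1.140; τ_B = 61.40/1.140 = 53.85 years.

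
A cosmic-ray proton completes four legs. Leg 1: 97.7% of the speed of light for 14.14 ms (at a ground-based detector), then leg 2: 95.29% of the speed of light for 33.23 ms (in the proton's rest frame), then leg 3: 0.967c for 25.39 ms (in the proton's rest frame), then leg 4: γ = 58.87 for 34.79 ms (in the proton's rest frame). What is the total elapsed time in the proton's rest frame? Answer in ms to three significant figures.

τ = 96.4 ms

Leg 1: β = 0.977; γ = 1/√(1 − 0.977²) = 1/√0.04547 = 4.690; τ_1 = 14.14/4.690 = 3.015 ms.
Leg 2: 33.23 ms is already measured in the proton's rest frame.
Leg 3: 25.39 ms is already measured in the proton's rest frame.
Leg 4: 34.79 ms is already measured in the proton's rest frame.
Total: 3.015 + 33.23 + 25.39 + 34.79 ms.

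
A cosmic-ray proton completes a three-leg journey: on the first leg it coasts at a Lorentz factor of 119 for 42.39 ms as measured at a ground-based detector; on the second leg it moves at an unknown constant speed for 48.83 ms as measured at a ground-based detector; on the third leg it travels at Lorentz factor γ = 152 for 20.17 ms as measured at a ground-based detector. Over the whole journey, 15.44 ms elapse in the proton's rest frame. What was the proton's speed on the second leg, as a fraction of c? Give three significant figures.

Leg 1: γ = 119; τ_1 = 42.39/119.0 = 0.3562 ms.
Leg 2: speed unknown; τ_2 = 48.83/γ_2.
Leg 3: γ = 152; τ_3 = 20.17/152.0 = 0.1327 ms.
Total proper time: 0.3562 + τ_2 + 0.1327 = 15.44, so τ_2 = 15.44 − 0.4889 = 14.95 ms.
γ_2 = 48.83/14.95 = 3.266; β = √(1 − 1/γ²) = √0.9062.

β = 0.952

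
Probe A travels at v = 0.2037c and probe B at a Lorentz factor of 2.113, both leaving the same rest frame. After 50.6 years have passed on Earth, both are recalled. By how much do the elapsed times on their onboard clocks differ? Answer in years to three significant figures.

A: γ = 1/√(1 − 0.2037²) = 1/√0.9585 = 1.021; τ_A = 50.6/1.021 = 49.54 years.
B: γ = 2.113; τ_B = 50.6/2.113 = 23.95 years.

|τ_A − τ_B| = 25.6 years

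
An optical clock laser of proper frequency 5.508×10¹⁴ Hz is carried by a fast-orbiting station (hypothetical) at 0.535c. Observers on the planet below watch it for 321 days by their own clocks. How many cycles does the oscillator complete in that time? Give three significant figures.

γ = 1/√(1 − 0.535²) = 1/√0.7138 = 1.184
During 321 days of lab time, the oscillator's proper time advances by τ = Δt/γ = 321/1.184 = 271.2 days = 2.343×10⁷ s.
N = f × τ = 5.508×10¹⁴ × 2.343×10⁷ = 1.291×10²².

N = 1.29×10²²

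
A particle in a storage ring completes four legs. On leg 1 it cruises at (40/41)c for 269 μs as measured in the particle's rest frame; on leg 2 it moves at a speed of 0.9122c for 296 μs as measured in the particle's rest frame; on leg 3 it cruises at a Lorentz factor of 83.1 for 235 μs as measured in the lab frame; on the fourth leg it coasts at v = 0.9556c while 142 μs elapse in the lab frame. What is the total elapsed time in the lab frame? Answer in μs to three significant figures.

Leg 1: γ = 1/√(1 − (40/41)²) = 41/9 ≈ 4.556; Δt_1 = 4.556 × 269 = 1225 μs.
Leg 2: γ = 1/√(1 − 0.9122²) = 1/√0.1679 = 2.441; Δt_2 = 2.441 × 296 = 722.4 μs.
Leg 3: 235 μs is already measured in the lab frame.
Leg 4: 142 μs is already measured in the lab frame.
Total: 1225 + 722.4 + 235.0 + 142.0 μs.

Δt = 2320 μs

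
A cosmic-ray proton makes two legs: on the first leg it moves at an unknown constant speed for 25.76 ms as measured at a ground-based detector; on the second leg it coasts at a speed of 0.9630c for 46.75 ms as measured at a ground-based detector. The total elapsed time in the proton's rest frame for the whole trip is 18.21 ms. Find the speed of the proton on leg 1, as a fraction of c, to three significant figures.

Leg 1: speed unknown; τ_1 = 25.76/γ_1.
Leg 2: γ = 1/√(1 − 0.9630²) = 1/√0.07263 = 3.711; τ_2 = 46.75/3.711 = 12.60 ms.
Total proper time: τ_1 + 12.60 = 18.21, so τ_1 = 18.21 − 12.60 = 5.611 ms.
γ_1 = 25.76/5.611 = 4.591; β = √(1 − 1/γ²) = √0.9526.

β = 0.976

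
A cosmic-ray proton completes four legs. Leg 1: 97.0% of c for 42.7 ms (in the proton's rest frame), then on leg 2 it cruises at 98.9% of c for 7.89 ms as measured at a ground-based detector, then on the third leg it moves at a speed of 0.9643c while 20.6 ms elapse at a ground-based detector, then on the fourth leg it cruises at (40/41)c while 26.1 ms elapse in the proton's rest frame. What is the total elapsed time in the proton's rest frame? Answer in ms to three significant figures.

τ = 75.4 ms

Leg 1: 42.7 ms is already measured in the proton's rest frame.
Leg 2: β = 0.989; γ = 1/√(1 − 0.989²) = 1/√0.02188 = 6.761; τ_2 = 7.89/6.761 = 1.167 ms.
Leg 3: γ = 1/√(1 − 0.9643²) = 1/√0.07013 = 3.776; τ_3 = 20.6/3.776 = 5.455 ms.
Leg 4: 26.1 ms is already measured in the proton's rest frame.
Total: 42.70 + 1.167 + 5.455 + 26.10 ms.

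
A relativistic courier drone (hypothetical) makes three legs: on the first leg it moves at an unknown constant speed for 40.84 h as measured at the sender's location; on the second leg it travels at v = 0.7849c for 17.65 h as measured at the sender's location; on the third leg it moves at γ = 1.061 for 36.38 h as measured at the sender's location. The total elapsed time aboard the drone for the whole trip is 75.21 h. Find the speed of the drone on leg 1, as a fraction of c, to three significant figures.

β = 0.679

Leg 1: speed unknown; τ_1 = 40.84/γ_1.
Leg 2: γ = 1/√(1 − 0.7849²) = 1/√0.3839 = 1.614; τ_2 = 17.65/1.614 = 10.94 h.
Leg 3: γ = 1.061; τ_3 = 36.38/1.061 = 34.29 h.
Total proper time: τ_1 + 10.94 + 34.29 = 75.21, so τ_1 = 75.21 − 45.22 = 29.99 h.
γ_1 = 40.84/29.99 = 1.362; β = √(1 − 1/γ²) = √0.4609.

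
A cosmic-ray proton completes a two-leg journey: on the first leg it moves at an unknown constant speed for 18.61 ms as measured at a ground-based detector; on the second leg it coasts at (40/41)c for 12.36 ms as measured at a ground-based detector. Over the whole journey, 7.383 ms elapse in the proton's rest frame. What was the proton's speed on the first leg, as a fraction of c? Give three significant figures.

β = 0.968

Leg 1: speed unknown; τ_1 = 18.61/γ_1.
Leg 2: γ = 1/√(1 − (40/41)²) = 41/9 ≈ 4.556; τ_2 = 12.36/4.556 = 2.713 ms.
Total proper time: τ_1 + 2.713 = 7.383, so τ_1 = 7.383 − 2.713 = 4.670 ms.
γ_1 = 18.61/4.670 = 3.985; β = √(1 − 1/γ²) = √0.9370.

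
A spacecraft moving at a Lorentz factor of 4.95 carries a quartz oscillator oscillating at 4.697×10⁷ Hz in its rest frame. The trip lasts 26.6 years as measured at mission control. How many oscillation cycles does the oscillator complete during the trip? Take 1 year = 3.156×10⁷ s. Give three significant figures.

N = 7.97×10¹⁵

γ = 4.95
The oscillator's own cycle count is N = f × τ where τ is the proper time aboard the spacecraft. τ = Δt/γ = 26.6/4.950 = 5.374 years = 1.696×10⁸ s.
N = 4.697×10⁷ × 1.696×10⁸ = 7.966×10¹⁵.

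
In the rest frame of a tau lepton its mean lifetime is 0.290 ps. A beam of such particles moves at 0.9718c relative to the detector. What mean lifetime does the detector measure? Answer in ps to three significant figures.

γ = 1/√(1 − 0.9718²) = 1/√0.05560 = 4.241
The rest-frame lifetime is the proper time; the lab measures the dilated interval Δt = γτ₀ = 4.241 × 0.290 ps.

Δt = 1.23 ps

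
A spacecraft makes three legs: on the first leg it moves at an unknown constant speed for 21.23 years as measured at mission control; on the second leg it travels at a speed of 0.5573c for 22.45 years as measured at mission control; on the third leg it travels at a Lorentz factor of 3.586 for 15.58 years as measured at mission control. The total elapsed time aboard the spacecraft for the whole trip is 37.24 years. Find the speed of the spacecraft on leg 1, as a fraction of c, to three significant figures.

β = 0.741

Leg 1: speed unknown; τ_1 = 21.23/γ_1.
Leg 2: γ = 1/√(1 − 0.5573²) = 1/√0.6894 = 1.204; τ_2 = 22.45/1.204 = 18.64 years.
Leg 3: γ = 3.586; τ_3 = 15.58/3.586 = 4.345 years.
Total proper time: τ_1 + 18.64 + 4.345 = 37.24, so τ_1 = 37.24 − 22.99 = 14.25 years.
γ_1 = 21.23/14.25 = 1.489; β = √(1 − 1/γ²) = √0.5492.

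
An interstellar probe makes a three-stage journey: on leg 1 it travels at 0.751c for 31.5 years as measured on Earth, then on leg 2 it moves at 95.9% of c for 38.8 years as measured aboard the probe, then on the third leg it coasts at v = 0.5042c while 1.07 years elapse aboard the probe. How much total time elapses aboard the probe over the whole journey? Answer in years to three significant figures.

Leg 1: γ = 1/√(1 − 0.751²) = 1/√0.4360 = 1.514; τ_1 = 31.5/1.514 = 20.80 years.
Leg 2: 38.8 years is already measured aboard the probe.
Leg 3: 1.07 years is already measured aboard the probe.
Total: 20.80 + 38.80 + 1.070 years.

τ = 60.7 years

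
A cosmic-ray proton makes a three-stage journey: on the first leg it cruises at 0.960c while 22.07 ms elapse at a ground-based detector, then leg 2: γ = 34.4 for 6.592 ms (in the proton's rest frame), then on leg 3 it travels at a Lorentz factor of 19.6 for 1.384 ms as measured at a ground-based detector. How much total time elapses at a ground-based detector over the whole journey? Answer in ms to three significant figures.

Leg 1: 22.07 ms is already measured at a ground-based detector.
Leg 2: γ = 34.4; Δt_2 = 34.40 × 6.592 = 226.8 ms.
Leg 3: 1.384 ms is already measured at a ground-based detector.
Total: 22.07 + 226.8 + 1.384 ms.

Δt = 250 ms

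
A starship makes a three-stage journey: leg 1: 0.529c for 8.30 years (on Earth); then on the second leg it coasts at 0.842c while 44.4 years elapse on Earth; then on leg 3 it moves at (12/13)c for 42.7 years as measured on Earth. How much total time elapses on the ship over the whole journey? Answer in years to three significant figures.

τ = 47.4 years

Leg 1: γ = 1/√(1 − 0.529²) = 1/√0.7202 = 1.178; τ_1 = 8.30/1.178 = 7.044 years.
Leg 2: γ = 1/√(1 − 0.842²) = 1/√0.2910 = 1.854; τ_2 = 44.4/1.854 = 23.95 years.
Leg 3: γ = 1/√(1 − (12/13)²) = 13/5 = 2.600; τ_3 = 42.7/2.600 = 16.42 years.
Total: 7.044 + 23.95 + 16.42 years.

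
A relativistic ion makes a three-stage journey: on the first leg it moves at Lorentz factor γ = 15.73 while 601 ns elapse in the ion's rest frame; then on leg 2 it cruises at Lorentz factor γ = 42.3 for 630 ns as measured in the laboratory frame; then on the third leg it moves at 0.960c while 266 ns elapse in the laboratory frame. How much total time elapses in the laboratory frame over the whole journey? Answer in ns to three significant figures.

Δt = 1.03×10⁴ ns

Leg 1: γ = 15.73; Δt_1 = 15.73 × 601 = 9454 ns.
Leg 2: 630 ns is already measured in the laboratory frame.
Leg 3: 266 ns is already measured in the laboratory frame.
Total: 9454 + 630.0 + 266.0 ns.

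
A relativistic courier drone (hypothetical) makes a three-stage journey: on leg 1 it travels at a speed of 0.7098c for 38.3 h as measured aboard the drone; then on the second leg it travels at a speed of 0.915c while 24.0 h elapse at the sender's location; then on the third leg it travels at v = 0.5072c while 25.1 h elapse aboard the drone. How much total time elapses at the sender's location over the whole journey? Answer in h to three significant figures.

Δt = 107 h

Leg 1: γ = 1/√(1 − 0.7098²) = 1/√0.4962 = 1.420; Δt_1 = 1.420 × 38.3 = 54.37 h.
Leg 2: 24.0 h is already measured at the sender's location.
Leg 3: γ = 1/√(1 − 0.5072²) = 1/√0.7427 = 1.160; Δt_3 = 1.160 × 25.1 = 29.12 h.
Total: 54.37 + 24.00 + 29.12 h.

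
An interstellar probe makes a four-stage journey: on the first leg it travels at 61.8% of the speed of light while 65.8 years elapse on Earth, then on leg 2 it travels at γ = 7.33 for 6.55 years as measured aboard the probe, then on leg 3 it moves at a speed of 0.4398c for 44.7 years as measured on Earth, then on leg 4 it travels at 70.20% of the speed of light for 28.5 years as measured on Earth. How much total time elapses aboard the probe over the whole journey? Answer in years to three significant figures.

Leg 1: β = 0.618; γ = 1/√(1 − 0.618²) = 1/√0.6181 = 1.272; τ_1 = 65.8/1.272 = 51.73 years.
Leg 2: 6.55 years is already measured aboard the probe.
Leg 3: γ = 1/√(1 − 0.4398²) = 1/√0.8066 = 1.113; τ_3 = 44.7/1.113 = 40.14 years.
Leg 4: β = 0.7020; γ = 1/√(1 − 0.7020²) = 1/√0.5072 = 1.404; τ_4 = 28.5/1.404 = 20.30 years.
Total: 51.73 + 6.550 + 40.14 + 20.30 years.

τ = 119 years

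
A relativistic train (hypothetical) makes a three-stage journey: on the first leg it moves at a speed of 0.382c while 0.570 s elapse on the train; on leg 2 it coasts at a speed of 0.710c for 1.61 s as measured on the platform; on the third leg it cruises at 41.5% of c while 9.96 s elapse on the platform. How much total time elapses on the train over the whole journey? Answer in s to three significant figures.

τ = 10.8 s

Leg 1: 0.570 s is already measured on the train.
Leg 2: γ = 1/√(1 − 0.710²) = 1/√0.4959 = 1.420; τ_2 = 1.61/1.420 = 1.134 s.
Leg 3: β = 0.415; γ = 1/√(1 − 0.415²) = 1/√0.8278 = 1.099; τ_3 = 9.96/1.099 = 9.062 s.
Total: 0.5700 + 1.134 + 9.062 s.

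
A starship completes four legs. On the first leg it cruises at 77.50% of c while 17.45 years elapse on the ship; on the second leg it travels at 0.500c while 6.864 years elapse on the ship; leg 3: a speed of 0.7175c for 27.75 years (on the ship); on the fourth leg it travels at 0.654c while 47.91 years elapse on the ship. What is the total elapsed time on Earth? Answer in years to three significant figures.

Δt = 139 years

Leg 1: β = 0.7750; γ = 1/√(1 − 0.7750²) = 1/√0.3994 = 1.582; Δt_1 = 1.582 × 17.45 = 27.61 years.
Leg 2: γ = 1/√(1 − 0.500²) = 1/√0.7500 = 1.155; Δt_2 = 1.155 × 6.864 = 7.926 years.
Leg 3: γ = 1/√(1 − 0.7175²) = 1/√0.4852 = 1.436; Δt_3 = 1.436 × 27.75 = 39.84 years.
Leg 4: γ = 1/√(1 − 0.654²) = 1/√0.5723 = 1.322; Δt_4 = 1.322 × 47.91 = 63.33 years.
Total: 27.61 + 7.926 + 39.84 + 63.33 years.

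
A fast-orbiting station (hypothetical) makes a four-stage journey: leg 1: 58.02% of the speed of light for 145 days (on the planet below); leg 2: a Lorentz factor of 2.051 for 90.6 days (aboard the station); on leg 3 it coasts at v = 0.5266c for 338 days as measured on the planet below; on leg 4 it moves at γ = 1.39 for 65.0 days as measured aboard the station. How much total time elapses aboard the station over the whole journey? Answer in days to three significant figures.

Leg 1: β = 0.5802; γ = 1/√(1 − 0.5802²) = 1/√0.6634 = 1.228; τ_1 = 145/1.228 = 118.1 days.
Leg 2: 90.6 days is already measured aboard the station.
Leg 3: γ = 1/√(1 − 0.5266²) = 1/√0.7227 = 1.176; τ_3 = 338/1.176 = 287.3 days.
Leg 4: 65.0 days is already measured aboard the station.
Total: 118.1 + 90.60 + 287.3 + 65.00 days.

τ = 561 days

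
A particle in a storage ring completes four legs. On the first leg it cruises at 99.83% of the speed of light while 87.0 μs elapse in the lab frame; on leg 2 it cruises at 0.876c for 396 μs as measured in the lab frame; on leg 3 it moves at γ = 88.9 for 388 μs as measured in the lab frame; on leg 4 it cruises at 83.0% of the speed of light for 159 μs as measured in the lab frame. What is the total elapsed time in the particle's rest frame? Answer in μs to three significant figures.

τ = 289 μs

Leg 1: β = 0.9983; γ = 1/√(1 − 0.9983²) = 1/√0.003397 = 17.16; τ_1 = 87.0/17.16 = 5.071 μs.
Leg 2: γ = 1/√(1 − 0.876²) = 1/√0.2326 = 2.073; τ_2 = 396/2.073 = 191.0 μs.
Leg 3: γ = 88.9; τ_3 = 388/88.90 = 4.364 μs.
Leg 4: β = 0.830; γ = 1/√(1 − 0.830²) = 1/√0.3111 = 1.793; τ_4 = 159/1.793 = 88.68 μs.
Total: 5.071 + 191.0 + 4.364 + 88.68 μs.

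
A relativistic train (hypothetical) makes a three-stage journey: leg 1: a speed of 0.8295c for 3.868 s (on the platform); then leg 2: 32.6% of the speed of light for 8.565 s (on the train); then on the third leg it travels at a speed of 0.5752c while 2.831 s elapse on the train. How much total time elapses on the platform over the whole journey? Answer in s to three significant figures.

Δt = 16.4 s

Leg 1: 3.868 s is already measured on the platform.
Leg 2: β = 0.326; γ = 1/√(1 − 0.326²) = 1/√0.8937 = 1.058; Δt_2 = 1.058 × 8.565 = 9.060 s.
Leg 3: γ = 1/√(1 − 0.5752²) = 1/√0.6691 = 1.222; Δt_3 = 1.222 × 2.831 = 3.461 s.
Total: 3.868 + 9.060 + 3.461 s.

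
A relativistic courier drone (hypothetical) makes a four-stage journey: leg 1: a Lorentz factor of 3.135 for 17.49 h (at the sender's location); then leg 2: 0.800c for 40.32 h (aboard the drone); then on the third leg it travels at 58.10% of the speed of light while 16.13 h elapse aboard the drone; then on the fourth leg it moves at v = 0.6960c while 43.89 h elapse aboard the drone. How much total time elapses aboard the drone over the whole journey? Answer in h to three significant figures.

τ = 106 h

Leg 1: γ = 3.135; τ_1 = 17.49/3.135 = 5.579 h.
Leg 2: 40.32 h is already measured aboard the drone.
Leg 3: 16.13 h is already measured aboard the drone.
Leg 4: 43.89 h is already measured aboard the drone.
Total: 5.579 + 40.32 + 16.13 + 43.89 h.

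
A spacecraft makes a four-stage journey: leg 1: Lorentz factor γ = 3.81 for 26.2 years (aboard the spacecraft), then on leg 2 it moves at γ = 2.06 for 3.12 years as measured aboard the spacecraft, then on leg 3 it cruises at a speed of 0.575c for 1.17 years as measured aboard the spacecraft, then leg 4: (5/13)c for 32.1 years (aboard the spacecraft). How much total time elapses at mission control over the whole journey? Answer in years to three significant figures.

Δt = 142 years

Leg 1: γ = 3.81; Δt_1 = 3.810 × 26.2 = 99.82 years.
Leg 2: γ = 2.06; Δt_2 = 2.060 × 3.12 = 6.427 years.
Leg 3: γ = 1/√(1 − 0.575²) = 1/√0.6694 = 1.222; Δt_3 = 1.222 × 1.17 = 1.430 years.
Leg 4: γ = 1/√(1 − (5/13)²) = 13/12 ≈ 1.083; Δt_4 = 1.083 × 32.1 = 34.77 years.
Total: 99.82 + 6.427 + 1.430 + 34.77 years.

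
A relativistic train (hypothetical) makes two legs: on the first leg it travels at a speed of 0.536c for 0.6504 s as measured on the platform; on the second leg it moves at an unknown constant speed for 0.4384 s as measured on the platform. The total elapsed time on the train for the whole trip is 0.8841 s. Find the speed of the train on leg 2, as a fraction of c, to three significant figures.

Leg 1: γ = 1/√(1 − 0.536²) = 1/√0.7127 = 1.185; τ_1 = 0.6504/1.185 = 0.5491 s.
Leg 2: speed unknown; τ_2 = 0.4384/γ_2.
Total proper time: 0.5491 + τ_2 = 0.8841, so τ_2 = 0.8841 − 0.5491 = 0.3350 s.
γ_2 = 0.4384/0.3350 = 1.309; β = √(1 − 1/γ²) = √0.4160.

β = 0.645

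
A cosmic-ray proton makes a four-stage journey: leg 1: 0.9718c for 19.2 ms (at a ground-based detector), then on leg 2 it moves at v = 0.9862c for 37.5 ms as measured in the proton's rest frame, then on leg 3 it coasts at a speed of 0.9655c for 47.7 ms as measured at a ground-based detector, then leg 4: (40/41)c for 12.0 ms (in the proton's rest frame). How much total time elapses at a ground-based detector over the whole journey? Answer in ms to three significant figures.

Leg 1: 19.2 ms is already measured at a ground-based detector.
Leg 2: γ = 1/√(1 − 0.9862²) = 1/√0.02741 = 6.040; Δt_2 = 6.040 × 37.5 = 226.5 ms.
Leg 3: 47.7 ms is already measured at a ground-based detector.
Leg 4: γ = 1/√(1 − (40/41)²) = 41/9 ≈ 4.556; Δt_4 = 4.556 × 12.0 = 54.67 ms.
Total: 19.20 + 226.5 + 47.70 + 54.67 ms.

Δt = 348 ms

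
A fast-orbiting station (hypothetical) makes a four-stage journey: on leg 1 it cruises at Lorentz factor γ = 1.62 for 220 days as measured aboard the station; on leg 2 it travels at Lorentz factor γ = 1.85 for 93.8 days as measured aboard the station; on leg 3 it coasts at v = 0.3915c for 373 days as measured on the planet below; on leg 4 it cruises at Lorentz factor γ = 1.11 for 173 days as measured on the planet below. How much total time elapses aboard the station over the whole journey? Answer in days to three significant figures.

Leg 1: 220 days is already measured aboard the station.
Leg 2: 93.8 days is already measured aboard the station.
Leg 3: γ = 1/√(1 − 0.3915²) = 1/√0.8467 = 1.087; τ_3 = 373/1.087 = 343.2 days.
Leg 4: γ = 1.11; τ_4 = 173/1.110 = 155.9 days.
Total: 220.0 + 93.80 + 343.2 + 155.9 days.

τ = 813 days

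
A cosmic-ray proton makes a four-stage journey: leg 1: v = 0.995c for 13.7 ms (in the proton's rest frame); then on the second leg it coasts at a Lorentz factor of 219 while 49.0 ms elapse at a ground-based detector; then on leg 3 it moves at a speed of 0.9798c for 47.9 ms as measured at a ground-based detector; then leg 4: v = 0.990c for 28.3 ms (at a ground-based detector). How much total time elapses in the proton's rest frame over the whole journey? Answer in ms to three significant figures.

τ = 27.5 ms

Leg 1: 13.7 ms is already measured in the proton's rest frame.
Leg 2: γ = 219; τ_2 = 49.0/219.0 = 0.2237 ms.
Leg 3: γ = 1/√(1 − 0.9798²) = 1/√0.03999 = 5.001; τ_3 = 47.9/5.001 = 9.579 ms.
Leg 4: γ = 1/√(1 − 0.990²) = 1/√0.01990 = 7.089; τ_4 = 28.3/7.089 = 3.992 ms.
Total: 13.70 + 0.2237 + 9.579 + 3.992 ms.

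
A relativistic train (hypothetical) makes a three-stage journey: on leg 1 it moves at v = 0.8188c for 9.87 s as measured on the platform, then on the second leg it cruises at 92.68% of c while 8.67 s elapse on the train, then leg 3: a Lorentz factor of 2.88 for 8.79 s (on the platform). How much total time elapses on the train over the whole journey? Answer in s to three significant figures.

τ = 17.4 s

Leg 1: γ = 1/√(1 − 0.8188²) = 1/√0.3296 = 1.742; τ_1 = 9.87/1.742 = 5.666 s.
Leg 2: 8.67 s is already measured on the train.
Leg 3: γ = 2.88; τ_3 = 8.79/2.880 = 3.052 s.
Total: 5.666 + 8.670 + 3.052 s.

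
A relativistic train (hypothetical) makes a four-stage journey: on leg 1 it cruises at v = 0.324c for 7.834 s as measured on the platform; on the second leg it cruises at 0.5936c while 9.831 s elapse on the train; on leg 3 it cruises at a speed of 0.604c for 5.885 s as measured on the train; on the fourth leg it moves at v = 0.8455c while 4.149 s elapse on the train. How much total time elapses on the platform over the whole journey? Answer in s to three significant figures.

Δt = 35.2 s

Leg 1: 7.834 s is already measured on the platform.
Leg 2: γ = 1/√(1 − 0.5936²) = 1/√0.6476 = 1.243; Δt_2 = 1.243 × 9.831 = 12.22 s.
Leg 3: γ = 1/√(1 − 0.604²) = 1/√0.6352 = 1.255; Δt_3 = 1.255 × 5.885 = 7.384 s.
Leg 4: γ = 1/√(1 − 0.8455²) = 1/√0.2851 = 1.873; Δt_4 = 1.873 × 4.149 = 7.770 s.
Total: 7.834 + 12.22 + 7.384 + 7.770 s.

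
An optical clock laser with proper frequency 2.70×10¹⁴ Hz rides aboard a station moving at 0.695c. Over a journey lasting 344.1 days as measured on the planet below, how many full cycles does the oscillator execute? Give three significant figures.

N = 5.77×10²¹

γ = 1/√(1 − 0.695²) = 1/√0.5170 = 1.391
The oscillator's own cycle count is N = f × τ where τ is the proper time aboard the station. τ = Δt/γ = 344.1/1.391 = 247.4 days = 2.138×10⁷ s.
N = 2.70×10¹⁴ × 2.138×10⁷ = 5.772×10²¹.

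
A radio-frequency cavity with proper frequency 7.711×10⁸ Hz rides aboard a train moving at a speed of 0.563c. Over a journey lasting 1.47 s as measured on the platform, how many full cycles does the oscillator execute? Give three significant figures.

γ = 1/√(1 − 0.563²) = 1/√0.6830 = 1.210
The oscillator's own cycle count is N = f × τ where τ is the proper time on the train. τ = Δt/γ = 1.47/1.210 = 1.215 s = 1.215×10⁰ s.
N = 7.711×10⁸ × 1.215×10⁰ = 9.368×10⁸.

N = 9.37×10⁸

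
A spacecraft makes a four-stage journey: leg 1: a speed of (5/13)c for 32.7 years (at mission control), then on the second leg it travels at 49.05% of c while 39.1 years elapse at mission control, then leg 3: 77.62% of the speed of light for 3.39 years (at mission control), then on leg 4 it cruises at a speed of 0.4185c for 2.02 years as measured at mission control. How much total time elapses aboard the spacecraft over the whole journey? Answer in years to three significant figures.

Leg 1: γ = 1/√(1 − (5/13)²) = 13/12 ≈ 1.083; τ_1 = 32.7/1.083 = 30.18 years.
Leg 2: β = 0.4905; γ = 1/√(1 − 0.4905²) = 1/√0.7594 = 1.148; τ_2 = 39.1/1.148 = 34.07 years.
Leg 3: β = 0.7762; γ = 1/√(1 − 0.7762²) = 1/√0.3975 = 1.586; τ_3 = 3.39/1.586 = 2.137 years.
Leg 4: γ = 1/√(1 − 0.4185²) = 1/√0.8249 = 1.101; τ_4 = 2.02/1.101 = 1.835 years.
Total: 30.18 + 34.07 + 2.137 + 1.835 years.

τ = 68.2 years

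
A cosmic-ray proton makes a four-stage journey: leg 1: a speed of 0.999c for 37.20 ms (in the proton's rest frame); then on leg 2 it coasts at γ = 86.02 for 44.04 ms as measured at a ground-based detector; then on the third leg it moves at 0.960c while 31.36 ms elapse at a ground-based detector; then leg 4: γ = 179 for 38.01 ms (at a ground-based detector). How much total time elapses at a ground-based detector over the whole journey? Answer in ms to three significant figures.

Δt = 945 ms

Leg 1: γ = 1/√(1 − 0.999²) = 1/√0.001999 = 22.37; Δt_1 = 22.37 × 37.20 = 832.0 ms.
Leg 2: 44.04 ms is already measured at a ground-based detector.
Leg 3: 31.36 ms is already measured at a ground-based detector.
Leg 4: 38.01 ms is already measured at a ground-based detector.
Total: 832.0 + 44.04 + 31.36 + 38.01 ms.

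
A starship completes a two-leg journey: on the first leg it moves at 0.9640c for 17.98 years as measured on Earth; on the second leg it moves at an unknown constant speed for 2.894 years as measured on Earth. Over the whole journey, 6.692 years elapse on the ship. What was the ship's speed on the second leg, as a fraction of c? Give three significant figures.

β = 0.751

Leg 1: γ = 1/√(1 − 0.9640²) = 1/√0.07070 = 3.761; τ_1 = 17.98/3.761 = 4.781 years.
Leg 2: speed unknown; τ_2 = 2.894/γ_2.
Total proper time: 4.781 + τ_2 = 6.692, so τ_2 = 6.692 − 4.781 = 1.911 years.
γ_2 = 2.894/1.911 = 1.514; β = √(1 − 1/γ²) = √0.5639.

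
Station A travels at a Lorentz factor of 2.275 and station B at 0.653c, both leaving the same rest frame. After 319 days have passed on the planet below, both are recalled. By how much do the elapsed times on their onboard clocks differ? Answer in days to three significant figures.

|τ_A − τ_B| = 101 days

A: γ = 2.275; τ_A = 319/2.275 = 140.2 days.
B: γ = 1/√(1 − 0.653²) = 1/√0.5736 = 1.320; τ_B = 319/1.320 = 241.6 days.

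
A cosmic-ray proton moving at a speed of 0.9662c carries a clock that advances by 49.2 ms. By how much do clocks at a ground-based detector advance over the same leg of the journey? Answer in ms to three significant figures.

γ = 1/√(1 − 0.9662²) = 1/√0.06646 = 3.879
The interval measured in the proton's rest frame is the proper time (both events occur at the same place in that frame); the lab-frame interval is Δt = γτ = 3.879 × 49.2 ms.

Δt = 191 ms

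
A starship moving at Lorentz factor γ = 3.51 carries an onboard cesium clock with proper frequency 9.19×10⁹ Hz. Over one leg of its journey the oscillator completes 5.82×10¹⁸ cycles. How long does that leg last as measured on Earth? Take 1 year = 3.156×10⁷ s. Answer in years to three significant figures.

γ = 3.51
Proper time for N cycles: τ = N/f = 5.82×10¹⁸/(9.19×10⁹) = 6.333×10⁸ s = 20.07 years.
Lab-frame duration Δt = γτ = 3.510 × 20.07 = 70.43 years.

Δt = 70.4 years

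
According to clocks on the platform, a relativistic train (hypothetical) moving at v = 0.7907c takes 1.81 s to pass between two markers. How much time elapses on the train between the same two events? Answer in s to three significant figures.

γ = 1/√(1 − 0.7907²) = 1/√0.3748 = 1.633
The interval measured on the platform is the dilated one; the clock on the train measures the proper time τ = Δt/γ = 1.81/1.633 s.

τ = 1.11 s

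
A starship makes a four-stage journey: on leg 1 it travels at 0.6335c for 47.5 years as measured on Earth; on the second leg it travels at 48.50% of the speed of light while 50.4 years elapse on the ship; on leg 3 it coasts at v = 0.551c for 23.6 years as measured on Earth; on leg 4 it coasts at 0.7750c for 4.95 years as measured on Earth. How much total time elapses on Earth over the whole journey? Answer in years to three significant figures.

Δt = 134 years

Leg 1: 47.5 years is already measured on Earth.
Leg 2: β = 0.4850; γ = 1/√(1 − 0.4850²) = 1/√0.7648 = 1.143; Δt_2 = 1.143 × 50.4 = 57.63 years.
Leg 3: 23.6 years is already measured on Earth.
Leg 4: 4.95 years is already measured on Earth.
Total: 47.50 + 57.63 + 23.60 + 4.950 years.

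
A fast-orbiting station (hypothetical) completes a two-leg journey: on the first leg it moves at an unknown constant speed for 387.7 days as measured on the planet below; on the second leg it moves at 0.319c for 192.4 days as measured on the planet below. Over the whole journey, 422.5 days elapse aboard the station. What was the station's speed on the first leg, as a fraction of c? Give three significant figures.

β = 0.785

Leg 1: speed unknown; τ_1 = 387.7/γ_1.
Leg 2: γ = 1/√(1 − 0.319²) = 1/√0.8982 = 1.055; τ_2 = 192.4/1.055 = 182.3 days.
Total proper time: τ_1 + 182.3 = 422.5, so τ_1 = 422.5 − 182.3 = 240.2 days.
γ_1 = 387.7/240.2 = 1.614; β = √(1 − 1/γ²) = √0.6163.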